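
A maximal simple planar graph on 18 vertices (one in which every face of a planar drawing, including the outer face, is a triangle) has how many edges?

48

In a plane triangulation 3F = 2E and V − E + F = 2, so E = 3V − 6 = 3·18 − 6 = 48.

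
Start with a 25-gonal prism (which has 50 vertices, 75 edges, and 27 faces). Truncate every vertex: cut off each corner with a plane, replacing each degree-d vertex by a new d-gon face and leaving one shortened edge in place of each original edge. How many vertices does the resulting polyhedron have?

Truncation replaces each original edge-end by a new vertex, so V′ = 2E = 150.
Each original edge survives, and each old vertex of degree d contributes d new edges; summing degrees gives Σd = 2E, so E′ = E + 2E = 3E = 225.
Each original face survives and each original vertex becomes one new face: F′ = F + V = 77.

150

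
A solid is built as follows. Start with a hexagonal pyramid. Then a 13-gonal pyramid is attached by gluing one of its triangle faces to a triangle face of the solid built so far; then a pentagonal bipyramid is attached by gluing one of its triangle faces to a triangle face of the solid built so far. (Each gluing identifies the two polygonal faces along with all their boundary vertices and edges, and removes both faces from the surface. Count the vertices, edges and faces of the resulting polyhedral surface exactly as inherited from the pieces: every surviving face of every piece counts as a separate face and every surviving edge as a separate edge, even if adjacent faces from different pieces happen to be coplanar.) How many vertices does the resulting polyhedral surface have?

22

A hexagonal pyramid: V=7, E=12, F=7.
Attach a 13-gonal pyramid (V=14, E=26, F=14) along a 3-gon: merge 3 vertices and 3 edges, delete both glued faces → V=18, E=35, F=19.
Attach a pentagonal bipyramid (V=7, E=15, F=10) along a 3-gon: merge 3 vertices and 3 edges, delete both glued faces → V=22, E=47, F=27.
Check: V − E + F = 22 − 47 + 27 = 2.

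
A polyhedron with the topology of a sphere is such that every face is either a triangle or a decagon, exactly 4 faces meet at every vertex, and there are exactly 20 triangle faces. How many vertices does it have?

Let x be the number of decagons; then F = 20 + x.
Edge–face incidences: 2E = 3·20 + 10·x = 60 + 10x.
Every vertex has degree 4, so 4V = 2E.
Euler: V − E + F = 2 ⇒ (2E)/4 − E + (20 + x) = 2.
Multiply by 8: 2·(2E) − 4·(2E) + 8·(20 + x) = 16, i.e. 160 + 8x − 2·(60 + 10x) = 16.
Collecting terms: −12x + 40 = 16, so −12x = −24, so x = 2.
Then 2E = 60 + 10·2 = 80, so E = 40, V = 2E/4 = 20, F = 20 + 2 = 22.

20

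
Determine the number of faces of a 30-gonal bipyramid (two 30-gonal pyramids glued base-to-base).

A bipyramid over an n-gon has 2n triangular faces and n + 2 vertices: V = 30 + 2 = 32, E = 3·30 = 90, F = 2·30 = 60.
Check: V − E + F = 32 − 90 + 60 = 2.

60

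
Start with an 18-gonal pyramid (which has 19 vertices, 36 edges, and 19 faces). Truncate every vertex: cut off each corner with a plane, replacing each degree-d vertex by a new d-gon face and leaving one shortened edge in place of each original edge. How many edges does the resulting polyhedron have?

108

Truncation replaces each original edge-end by a new vertex, so V′ = 2E = 72.
Each original edge survives, and each old vertex of degree d contributes d new edges; summing degrees gives Σd = 2E, so E′ = E + 2E = 3E = 108.
Each original face survives and each original vertex becomes one new face: F′ = F + V = 38.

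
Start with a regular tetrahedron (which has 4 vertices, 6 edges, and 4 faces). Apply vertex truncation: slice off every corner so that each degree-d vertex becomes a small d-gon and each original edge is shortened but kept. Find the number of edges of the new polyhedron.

18

Truncation replaces each original edge-end by a new vertex, so V′ = 2E = 12.
Each original edge survives, and each old vertex of degree d contributes d new edges; summing degrees gives Σd = 2E, so E′ = E + 2E = 3E = 18.
Each original face survives and each original vertex becomes one new face: F′ = F + V = 8.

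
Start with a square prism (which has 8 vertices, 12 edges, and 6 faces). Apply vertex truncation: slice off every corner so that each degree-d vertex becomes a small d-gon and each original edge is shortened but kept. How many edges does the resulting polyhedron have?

36

Truncation replaces each original edge-end by a new vertex, so V′ = 2E = 24.
Each original edge survives, and each old vertex of degree d contributes d new edges; summing degrees gives Σd = 2E, so E′ = E + 2E = 3E = 36.
Each original face survives and each original vertex becomes one new face: F′ = F + V = 14.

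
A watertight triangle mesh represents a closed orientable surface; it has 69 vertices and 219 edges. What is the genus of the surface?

Every face is a triangle and each edge borders two faces, so 3F = 2·219, giving F = 146.
χ = V − E + F = 69 − 219 + 146 = -4.
For a closed orientable surface χ = 2 − 2g, so g = (2 − (-4))/2 = 3.

3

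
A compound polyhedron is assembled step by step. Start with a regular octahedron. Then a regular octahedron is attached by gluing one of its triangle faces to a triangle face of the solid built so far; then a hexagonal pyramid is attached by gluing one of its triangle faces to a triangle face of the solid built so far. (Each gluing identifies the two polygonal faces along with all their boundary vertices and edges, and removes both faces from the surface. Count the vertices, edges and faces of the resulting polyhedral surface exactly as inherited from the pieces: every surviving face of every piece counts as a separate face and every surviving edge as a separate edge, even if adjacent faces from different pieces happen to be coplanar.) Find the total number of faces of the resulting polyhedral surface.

A regular octahedron: V=6, E=12, F=8.
Attach a regular octahedron (V=6, E=12, F=8) along a 3-gon: merge 3 vertices and 3 edges, delete both glued faces → V=9, E=21, F=14.
Attach a hexagonal pyramid (V=7, E=12, F=7) along a 3-gon: merge 3 vertices and 3 edges, delete both glued faces → V=13, E=30, F=19.
Check: V − E + F = 13 − 30 + 19 = 2.

19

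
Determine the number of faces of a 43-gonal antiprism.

An antiprism on an n-gon has two n-gon caps and 2n triangles: V = 2·43 = 86, E = 4·43 = 172, F = 2·43 + 2 = 88.

88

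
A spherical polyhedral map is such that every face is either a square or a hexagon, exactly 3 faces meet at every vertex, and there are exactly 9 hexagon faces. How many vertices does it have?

Let x be the number of squares; then F = 9 + x.
Edge–face incidences: 2E = 6·9 + 4·x = 54 + 4x.
Every vertex has degree 3, so 3V = 2E.
Euler: V − E + F = 2 ⇒ (2E)/3 − E + (9 + x) = 2.
Multiply by 6: 2·(2E) − 3·(2E) + 6·(9 + x) = 12, i.e. 54 + 6x − (54 + 4x) = 12.
Collecting terms: 2x = 12, so x = 6.
Then 2E = 54 + 4·6 = 78, so E = 39, V = 2E/3 = 26, F = 9 + 6 = 15.

26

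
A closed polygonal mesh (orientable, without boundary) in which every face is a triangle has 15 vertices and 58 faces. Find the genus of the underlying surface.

8

Every face is a triangle, so 2E = 3·58 = 174, giving E = 87.
χ = V − E + F = 15 − 87 + 58 = -14.
For a closed orientable surface χ = 2 − 2g, so g = (2 − (-14))/2 = 8.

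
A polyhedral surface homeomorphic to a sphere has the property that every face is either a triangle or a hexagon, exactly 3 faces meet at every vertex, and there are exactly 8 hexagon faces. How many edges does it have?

Let x be the number of triangles; then F = 8 + x.
Edge–face incidences: 2E = 6·8 + 3·x = 48 + 3x.
Every vertex has degree 3, so 3V = 2E.
Euler: V − E + F = 2 ⇒ (2E)/3 − E + (8 + x) = 2.
Multiply by 6: 2·(2E) − 3·(2E) + 6·(8 + x) = 12, i.e. 48 + 6x − (48 + 3x) = 12.
Collecting terms: 3x = 12, so x = 4.
Then 2E = 48 + 3·4 = 60, so E = 30, V = 2E/3 = 20, F = 8 + 4 = 12.

30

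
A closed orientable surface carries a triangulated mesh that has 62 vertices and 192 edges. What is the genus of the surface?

2

Every face is a triangle and each edge borders two faces, so 3F = 2·192, giving F = 128.
χ = V − E + F = 62 − 192 + 128 = -2.
For a closed orientable surface χ = 2 − 2g, so g = (2 − (-2))/2 = 2.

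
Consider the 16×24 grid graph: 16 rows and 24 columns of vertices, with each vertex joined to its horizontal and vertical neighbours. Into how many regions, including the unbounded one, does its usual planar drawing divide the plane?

The grid has V = 16·24 = 384 vertices and E = 16·23 + 24·15 = 728 edges.
F = 2 − V + E = 2 − 384 + 728 = 346.

346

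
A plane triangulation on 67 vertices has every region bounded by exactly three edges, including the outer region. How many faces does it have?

In a plane triangulation 3F = 2E and V − E + F = 2, so F = 2V − 4 = 2·67 − 4 = 130.

130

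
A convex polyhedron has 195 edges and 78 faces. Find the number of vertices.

Here V − E + F = 2.
V = 2 + E − F = 2 + 195 − 78 = 119.

119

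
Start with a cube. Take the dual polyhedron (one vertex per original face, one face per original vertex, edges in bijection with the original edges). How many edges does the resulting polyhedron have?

12

The base solid has V = 8, E = 12, F = 6.
The dual swaps V and F and preserves E: V′ = F = 6, E′ = E = 12, F′ = V = 8.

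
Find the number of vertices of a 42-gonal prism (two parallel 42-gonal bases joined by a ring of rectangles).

84

A prism on an n-gon has two n-gon bases and n rectangular sides: V = 2·42 = 84, E = 3·42 = 126, F = 42 + 2 = 44.
Check: V − E + F = 84 − 126 + 44 = 2.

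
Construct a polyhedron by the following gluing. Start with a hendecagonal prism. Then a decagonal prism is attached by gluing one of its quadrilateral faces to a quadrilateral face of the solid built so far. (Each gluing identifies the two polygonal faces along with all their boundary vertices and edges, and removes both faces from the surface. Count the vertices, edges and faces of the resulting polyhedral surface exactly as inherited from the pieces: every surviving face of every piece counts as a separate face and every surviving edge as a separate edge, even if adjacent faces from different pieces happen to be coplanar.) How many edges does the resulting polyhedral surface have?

A hendecagonal prism: V=22, E=33, F=13.
Attach a decagonal prism (V=20, E=30, F=12) along a 4-gon: merge 4 vertices and 4 edges, delete both glued faces → V=38, E=59, F=23.
Check: V − E + F = 38 − 59 + 23 = 2.

59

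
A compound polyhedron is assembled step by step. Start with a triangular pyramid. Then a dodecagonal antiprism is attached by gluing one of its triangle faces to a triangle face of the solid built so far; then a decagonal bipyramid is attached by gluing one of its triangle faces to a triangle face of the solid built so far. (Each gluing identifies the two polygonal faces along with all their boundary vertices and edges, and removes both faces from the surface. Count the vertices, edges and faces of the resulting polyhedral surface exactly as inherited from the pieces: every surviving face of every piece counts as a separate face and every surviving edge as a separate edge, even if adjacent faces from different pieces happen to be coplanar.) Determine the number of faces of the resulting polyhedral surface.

46

A triangular pyramid: V=4, E=6, F=4.
Attach a dodecagonal antiprism (V=24, E=48, F=26) along a 3-gon: merge 3 vertices and 3 edges, delete both glued faces → V=25, E=51, F=28.
Attach a decagonal bipyramid (V=12, E=30, F=20) along a 3-gon: merge 3 vertices and 3 edges, delete both glued faces → V=34, E=78, F=46.
Check: V − E + F = 34 − 78 + 46 = 2.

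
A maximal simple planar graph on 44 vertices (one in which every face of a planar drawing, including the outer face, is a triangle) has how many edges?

126

In a plane triangulation 3F = 2E and V − E + F = 2, so E = 3V − 6 = 3·44 − 6 = 126.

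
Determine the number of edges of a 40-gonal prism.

A prism on an n-gon has two n-gon bases and n rectangular sides: V = 2·40 = 80, E = 3·40 = 120, F = 40 + 2 = 42.

120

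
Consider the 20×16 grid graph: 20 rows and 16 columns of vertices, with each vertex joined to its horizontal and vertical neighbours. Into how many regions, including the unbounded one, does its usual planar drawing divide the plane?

286

The grid has V = 20·16 = 320 vertices and E = 20·15 + 16·19 = 604 edges.
F = 2 − V + E = 2 − 320 + 604 = 286.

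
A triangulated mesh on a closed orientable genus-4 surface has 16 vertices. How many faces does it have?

χ = 2 − 2·4 = -6, and every face is a triangle so 3F = 2E.
V − E + F = -6 with E = 3F/2 gives 16 − (3/2 − 1)·F = -6, so F = 44 and E = 66.

44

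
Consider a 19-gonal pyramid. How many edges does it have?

A pyramid on an n-gon base has one n-gon and n triangles: V = 19 + 1 = 20, E = 2·19 = 38, F = 19 + 1 = 20.

38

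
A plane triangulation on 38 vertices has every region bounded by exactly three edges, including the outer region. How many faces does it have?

In a plane triangulation 3F = 2E and V − E + F = 2, so F = 2V − 4 = 2·38 − 4 = 72.

72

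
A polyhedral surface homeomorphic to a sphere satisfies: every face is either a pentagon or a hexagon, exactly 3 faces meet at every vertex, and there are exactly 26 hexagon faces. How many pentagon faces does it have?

12

Let x be the number of pentagons; then F = 26 + x.
Edge–face incidences: 2E = 6·26 + 5·x = 156 + 5x.
Every vertex has degree 3, so 3V = 2E.
Euler: V − E + F = 2 ⇒ (2E)/3 − E + (26 + x) = 2.
Multiply by 6: 2·(2E) − 3·(2E) + 6·(26 + x) = 12, i.e. 156 + 6x − (156 + 5x) = 12.
Collecting terms: x = 12.
Then 2E = 156 + 5·12 = 216, so E = 108, V = 2E/3 = 72, F = 26 + 12 = 38.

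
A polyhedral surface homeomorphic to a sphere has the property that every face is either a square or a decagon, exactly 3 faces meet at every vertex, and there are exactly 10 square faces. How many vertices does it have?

Let x be the number of decagons; then F = 10 + x.
Edge–face incidences: 2E = 4·10 + 10·x = 40 + 10x.
Every vertex has degree 3, so 3V = 2E.
Euler: V − E + F = 2 ⇒ (2E)/3 − E + (10 + x) = 2.
Multiply by 6: 2·(2E) − 3·(2E) + 6·(10 + x) = 12, i.e. 60 + 6x − (40 + 10x) = 12.
Collecting terms: −4x + 20 = 12, so −4x = −8, so x = 2.
Then 2E = 40 + 10·2 = 60, so E = 30, V = 2E/3 = 20, F = 10 + 2 = 12.

20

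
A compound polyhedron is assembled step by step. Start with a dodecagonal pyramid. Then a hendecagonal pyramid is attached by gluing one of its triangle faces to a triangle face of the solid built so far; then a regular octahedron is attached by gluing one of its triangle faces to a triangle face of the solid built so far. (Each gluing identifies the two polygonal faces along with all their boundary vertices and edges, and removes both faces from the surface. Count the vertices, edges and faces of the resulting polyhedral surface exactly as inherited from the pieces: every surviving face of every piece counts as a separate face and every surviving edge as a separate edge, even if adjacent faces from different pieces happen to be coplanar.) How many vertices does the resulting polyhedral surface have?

25

A dodecagonal pyramid: V=13, E=24, F=13.
Attach a hendecagonal pyramid (V=12, E=22, F=12) along a 3-gon: merge 3 vertices and 3 edges, delete both glued faces → V=22, E=43, F=23.
Attach a regular octahedron (V=6, E=12, F=8) along a 3-gon: merge 3 vertices and 3 edges, delete both glued faces → V=25, E=52, F=29.
Check: V − E + F = 25 − 52 + 29 = 2.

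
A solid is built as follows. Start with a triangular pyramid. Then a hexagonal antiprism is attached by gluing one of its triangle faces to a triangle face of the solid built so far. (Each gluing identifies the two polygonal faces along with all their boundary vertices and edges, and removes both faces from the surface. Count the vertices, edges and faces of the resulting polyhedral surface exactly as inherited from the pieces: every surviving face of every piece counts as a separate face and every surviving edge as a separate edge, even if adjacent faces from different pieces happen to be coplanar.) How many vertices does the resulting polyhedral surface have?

A triangular pyramid: V=4, E=6, F=4.
Attach a hexagonal antiprism (V=12, E=24, F=14) along a 3-gon: merge 3 vertices and 3 edges, delete both glued faces → V=13, E=27, F=16.
Check: V − E + F = 13 − 27 + 16 = 2.

13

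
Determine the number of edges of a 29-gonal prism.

A prism on an n-gon has two n-gon bases and n rectangular sides: V = 2·29 = 58, E = 3·29 = 87, F = 29 + 2 = 31.

87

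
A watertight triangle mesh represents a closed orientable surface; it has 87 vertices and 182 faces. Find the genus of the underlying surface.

3

Every face is a triangle, so 2E = 3·182 = 546, giving E = 273.
χ = V − E + F = 87 − 273 + 182 = -4.
For a closed orientable surface χ = 2 − 2g, so g = (2 − (-4))/2 = 3.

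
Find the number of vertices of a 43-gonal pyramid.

A pyramid on an n-gon base has one n-gon and n triangles: V = 43 + 1 = 44, E = 2·43 = 86, F = 43 + 1 = 44.

44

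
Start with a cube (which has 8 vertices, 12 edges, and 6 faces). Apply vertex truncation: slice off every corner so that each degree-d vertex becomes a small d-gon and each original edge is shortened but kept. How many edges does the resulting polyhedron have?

Truncation replaces each original edge-end by a new vertex, so V′ = 2E = 24.
Each original edge survives, and each old vertex of degree d contributes d new edges; summing degrees gives Σd = 2E, so E′ = E + 2E = 3E = 36.
Each original face survives and each original vertex becomes one new face: F′ = F + V = 14.

36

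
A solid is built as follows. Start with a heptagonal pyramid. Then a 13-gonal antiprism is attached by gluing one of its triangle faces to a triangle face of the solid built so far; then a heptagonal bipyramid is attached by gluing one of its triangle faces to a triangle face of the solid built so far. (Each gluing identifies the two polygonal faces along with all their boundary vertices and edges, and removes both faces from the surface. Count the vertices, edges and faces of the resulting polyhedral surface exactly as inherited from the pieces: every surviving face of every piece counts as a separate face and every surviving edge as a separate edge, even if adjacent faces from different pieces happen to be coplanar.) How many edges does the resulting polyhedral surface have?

81

A heptagonal pyramid: V=8, E=14, F=8.
Attach a 13-gonal antiprism (V=26, E=52, F=28) along a 3-gon: merge 3 vertices and 3 edges, delete both glued faces → V=31, E=63, F=34.
Attach a heptagonal bipyramid (V=9, E=21, F=14) along a 3-gon: merge 3 vertices and 3 edges, delete both glued faces → V=37, E=81, F=46.
Check: V − E + F = 37 − 81 + 46 = 2.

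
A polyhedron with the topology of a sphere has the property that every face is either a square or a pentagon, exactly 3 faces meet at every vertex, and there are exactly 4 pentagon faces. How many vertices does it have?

Let x be the number of squares; then F = 4 + x.
Edge–face incidences: 2E = 5·4 + 4·x = 20 + 4x.
Every vertex has degree 3, so 3V = 2E.
Euler: V − E + F = 2 ⇒ (2E)/3 − E + (4 + x) = 2.
Multiply by 6: 2·(2E) − 3·(2E) + 6·(4 + x) = 12, i.e. 24 + 6x − (20 + 4x) = 12.
Collecting terms: 2x + 4 = 12, so 2x = 8, so x = 4.
Then 2E = 20 + 4·4 = 36, so E = 18, V = 2E/3 = 12, F = 4 + 4 = 8.

12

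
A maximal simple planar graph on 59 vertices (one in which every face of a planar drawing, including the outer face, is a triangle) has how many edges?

In a plane triangulation 3F = 2E and V − E + F = 2, so E = 3V − 6 = 3·59 − 6 = 171.

171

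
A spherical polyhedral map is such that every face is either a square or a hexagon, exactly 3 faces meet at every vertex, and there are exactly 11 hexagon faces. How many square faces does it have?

6

Let x be the number of squares; then F = 11 + x.
Edge–face incidences: 2E = 6·11 + 4·x = 66 + 4x.
Every vertex has degree 3, so 3V = 2E.
Euler: V − E + F = 2 ⇒ (2E)/3 − E + (11 + x) = 2.
Multiply by 6: 2·(2E) − 3·(2E) + 6·(11 + x) = 12, i.e. 66 + 6x − (66 + 4x) = 12.
Collecting terms: 2x = 12, so x = 6.
Then 2E = 66 + 4·6 = 90, so E = 45, V = 2E/3 = 30, F = 11 + 6 = 17.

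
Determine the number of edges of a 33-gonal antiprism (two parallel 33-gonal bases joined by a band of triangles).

132

An antiprism on an n-gon has two n-gon caps and 2n triangles: V = 2·33 = 66, E = 4·33 = 132, F = 2·33 + 2 = 68.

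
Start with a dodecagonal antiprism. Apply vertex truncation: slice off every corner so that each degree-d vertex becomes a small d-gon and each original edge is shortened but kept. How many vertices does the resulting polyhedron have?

96

The base solid has V = 24, E = 48, F = 26.
Truncation replaces each original edge-end by a new vertex, so V′ = 2E = 96.
Each original edge survives, and each old vertex of degree d contributes d new edges; summing degrees gives Σd = 2E, so E′ = E + 2E = 3E = 144.
Each original face survives and each original vertex becomes one new face: F′ = F + V = 50.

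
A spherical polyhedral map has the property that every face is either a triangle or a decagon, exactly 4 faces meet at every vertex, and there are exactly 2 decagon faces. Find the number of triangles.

Let x be the number of triangles; then F = 2 + x.
Edge–face incidences: 2E = 10·2 + 3·x = 20 + 3x.
Every vertex has degree 4, so 4V = 2E.
Euler: V − E + F = 2 ⇒ (2E)/4 − E + (2 + x) = 2.
Multiply by 8: 2·(2E) − 4·(2E) + 8·(2 + x) = 16, i.e. 16 + 8x − 2·(20 + 3x) = 16.
Collecting terms: 2x − 24 = 16, so 2x = 40, so x = 20.
Then 2E = 20 + 3·20 = 80, so E = 40, V = 2E/4 = 20, F = 2 + 20 = 22.

20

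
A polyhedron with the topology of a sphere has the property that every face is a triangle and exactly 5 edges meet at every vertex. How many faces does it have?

20

Each face has 3 edges and each edge borders two faces, so 2E = 3F.
Each vertex has degree 5, so 5V = 2E and hence V = 3F/5.
Euler: V − E + F = 2 ⇒ (3F/5) − (3F/2) + F = 2.
Multiply by 10: (6 − 15 + 10)F = 20, i.e. 1F = 20.
So F = 20, E = 3·20/2 = 30, V = 3·20/5 = 12.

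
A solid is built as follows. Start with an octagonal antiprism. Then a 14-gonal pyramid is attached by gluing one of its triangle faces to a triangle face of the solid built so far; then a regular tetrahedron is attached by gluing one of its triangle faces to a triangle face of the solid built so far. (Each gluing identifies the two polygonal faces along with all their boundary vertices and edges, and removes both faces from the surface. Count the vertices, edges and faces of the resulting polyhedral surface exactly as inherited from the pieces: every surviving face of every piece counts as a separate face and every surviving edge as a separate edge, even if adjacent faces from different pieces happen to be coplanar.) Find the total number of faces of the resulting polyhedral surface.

An octagonal antiprism: V=16, E=32, F=18.
Attach a 14-gonal pyramid (V=15, E=28, F=15) along a 3-gon: merge 3 vertices and 3 edges, delete both glued faces → V=28, E=57, F=31.
Attach a regular tetrahedron (V=4, E=6, F=4) along a 3-gon: merge 3 vertices and 3 edges, delete both glued faces → V=29, E=60, F=33.
Check: V − E + F = 29 − 60 + 33 = 2.

33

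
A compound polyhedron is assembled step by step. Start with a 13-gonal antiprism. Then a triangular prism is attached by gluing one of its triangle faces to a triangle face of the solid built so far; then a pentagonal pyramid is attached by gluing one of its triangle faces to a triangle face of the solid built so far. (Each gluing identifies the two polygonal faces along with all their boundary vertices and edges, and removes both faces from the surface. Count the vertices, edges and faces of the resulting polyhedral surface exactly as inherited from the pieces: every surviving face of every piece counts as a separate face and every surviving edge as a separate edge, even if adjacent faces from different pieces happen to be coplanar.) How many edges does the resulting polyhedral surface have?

A 13-gonal antiprism: V=26, E=52, F=28.
Attach a triangular prism (V=6, E=9, F=5) along a 3-gon: merge 3 vertices and 3 edges, delete both glued faces → V=29, E=58, F=31.
Attach a pentagonal pyramid (V=6, E=10, F=6) along a 3-gon: merge 3 vertices and 3 edges, delete both glued faces → V=32, E=65, F=35.
Check: V − E + F = 32 − 65 + 35 = 2.

65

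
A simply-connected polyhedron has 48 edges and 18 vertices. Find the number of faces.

Here V − E + F = 2.
F = 2 − V + E = 2 − 18 + 48 = 32.

32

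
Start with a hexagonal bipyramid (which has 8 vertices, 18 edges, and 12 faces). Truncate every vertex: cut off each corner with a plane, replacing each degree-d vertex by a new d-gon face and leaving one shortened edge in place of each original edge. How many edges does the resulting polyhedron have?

Truncation replaces each original edge-end by a new vertex, so V′ = 2E = 36.
Each original edge survives, and each old vertex of degree d contributes d new edges; summing degrees gives Σd = 2E, so E′ = E + 2E = 3E = 54.
Each original face survives and each original vertex becomes one new face: F′ = F + V = 20.

54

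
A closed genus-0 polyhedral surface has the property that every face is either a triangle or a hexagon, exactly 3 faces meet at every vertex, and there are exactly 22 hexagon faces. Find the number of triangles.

4

Let x be the number of triangles; then F = 22 + x.
Edge–face incidences: 2E = 6·22 + 3·x = 132 + 3x.
Every vertex has degree 3, so 3V = 2E.
Euler: V − E + F = 2 ⇒ (2E)/3 − E + (22 + x) = 2.
Multiply by 6: 2·(2E) − 3·(2E) + 6·(22 + x) = 12, i.e. 132 + 6x − (132 + 3x) = 12.
Collecting terms: 3x = 12, so x = 4.
Then 2E = 132 + 3·4 = 144, so E = 72, V = 2E/3 = 48, F = 22 + 4 = 26.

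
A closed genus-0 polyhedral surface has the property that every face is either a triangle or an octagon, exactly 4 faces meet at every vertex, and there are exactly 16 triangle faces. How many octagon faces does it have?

2

Let x be the number of octagons; then F = 16 + x.
Edge–face incidences: 2E = 3·16 + 8·x = 48 + 8x.
Every vertex has degree 4, so 4V = 2E.
Euler: V − E + F = 2 ⇒ (2E)/4 − E + (16 + x) = 2.
Multiply by 8: 2·(2E) − 4·(2E) + 8·(16 + x) = 16, i.e. 128 + 8x − 2·(48 + 8x) = 16.
Collecting terms: −8x + 32 = 16, so −8x = −16, so x = 2.
Then 2E = 48 + 8·2 = 64, so E = 32, V = 2E/4 = 16, F = 16 + 2 = 18.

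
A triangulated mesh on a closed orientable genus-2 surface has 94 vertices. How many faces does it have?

χ = 2 − 2·2 = -2, and every face is a triangle so 3F = 2E.
V − E + F = -2 with E = 3F/2 gives 94 − (3/2 − 1)·F = -2, so F = 192 and E = 288.

192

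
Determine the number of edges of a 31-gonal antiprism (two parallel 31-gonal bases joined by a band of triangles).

124

An antiprism on an n-gon has two n-gon caps and 2n triangles: V = 2·31 = 62, E = 4·31 = 124, F = 2·31 + 2 = 64.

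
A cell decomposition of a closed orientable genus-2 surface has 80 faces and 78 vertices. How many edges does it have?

160

For a closed orientable surface of genus 2, χ = 2 − 2·2 = -2.
E = V + F − (-2) = 78 + 80 − (-2) = 160.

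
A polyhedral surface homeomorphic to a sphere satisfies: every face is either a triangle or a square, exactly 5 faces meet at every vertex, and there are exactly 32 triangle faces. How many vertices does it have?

Let x be the number of squares; then F = 32 + x.
Edge–face incidences: 2E = 3·32 + 4·x = 96 + 4x.
Every vertex has degree 5, so 5V = 2E.
Euler: V − E + F = 2 ⇒ (2E)/5 − E + (32 + x) = 2.
Multiply by 10: 2·(2E) − 5·(2E) + 10·(32 + x) = 20, i.e. 320 + 10x − 3·(96 + 4x) = 20.
Collecting terms: −2x + 32 = 20, so −2x = −12, so x = 6.
Then 2E = 96 + 4·6 = 120, so E = 60, V = 2E/5 = 24, F = 32 + 6 = 38.

24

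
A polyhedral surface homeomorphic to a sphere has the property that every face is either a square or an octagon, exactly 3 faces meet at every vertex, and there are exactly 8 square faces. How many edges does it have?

24

Let x be the number of octagons; then F = 8 + x.
Edge–face incidences: 2E = 4·8 + 8·x = 32 + 8x.
Every vertex has degree 3, so 3V = 2E.
Euler: V − E + F = 2 ⇒ (2E)/3 − E + (8 + x) = 2.
Multiply by 6: 2·(2E) − 3·(2E) + 6·(8 + x) = 12, i.e. 48 + 6x − (32 + 8x) = 12.
Collecting terms: −2x + 16 = 12, so −2x = −4, so x = 2.
Then 2E = 32 + 8·2 = 48, so E = 24, V = 2E/3 = 16, F = 8 + 2 = 10.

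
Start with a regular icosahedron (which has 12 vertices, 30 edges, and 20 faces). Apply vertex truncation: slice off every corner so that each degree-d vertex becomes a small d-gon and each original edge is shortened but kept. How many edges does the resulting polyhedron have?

90

Truncation replaces each original edge-end by a new vertex, so V′ = 2E = 60.
Each original edge survives, and each old vertex of degree d contributes d new edges; summing degrees gives Σd = 2E, so E′ = E + 2E = 3E = 90.
Each original face survives and each original vertex becomes one new face: F′ = F + V = 32.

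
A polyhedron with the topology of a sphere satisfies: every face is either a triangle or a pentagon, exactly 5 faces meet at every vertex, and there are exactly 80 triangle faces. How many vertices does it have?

60

Let x be the number of pentagons; then F = 80 + x.
Edge–face incidences: 2E = 3·80 + 5·x = 240 + 5x.
Every vertex has degree 5, so 5V = 2E.
Euler: V − E + F = 2 ⇒ (2E)/5 − E + (80 + x) = 2.
Multiply by 10: 2·(2E) − 5·(2E) + 10·(80 + x) = 20, i.e. 800 + 10x − 3·(240 + 5x) = 20.
Collecting terms: −5x + 80 = 20, so −5x = −60, so x = 12.
Then 2E = 240 + 5·12 = 300, so E = 150, V = 2E/5 = 60, F = 80 + 12 = 92.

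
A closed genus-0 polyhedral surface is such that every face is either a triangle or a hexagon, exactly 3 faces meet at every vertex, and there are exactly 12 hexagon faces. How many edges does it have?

Let x be the number of triangles; then F = 12 + x.
Edge–face incidences: 2E = 6·12 + 3·x = 72 + 3x.
Every vertex has degree 3, so 3V = 2E.
Euler: V − E + F = 2 ⇒ (2E)/3 − E + (12 + x) = 2.
Multiply by 6: 2·(2E) − 3·(2E) + 6·(12 + x) = 12, i.e. 72 + 6x − (72 + 3x) = 12.
Collecting terms: 3x = 12, so x = 4.
Then 2E = 72 + 3·4 = 84, so E = 42, V = 2E/3 = 28, F = 12 + 4 = 16.

42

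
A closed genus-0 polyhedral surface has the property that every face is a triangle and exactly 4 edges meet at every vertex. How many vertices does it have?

Each face has 3 edges and each edge borders two faces, so 2E = 3F.
Each vertex has degree 4, so 4V = 2E and hence V = 3F/4.
Euler: V − E + F = 2 ⇒ (3F/4) − (3F/2) + F = 2.
Multiply by 8: (6 − 12 + 8)F = 16, i.e. 2F = 16.
So F = 8, E = 3·8/2 = 12, V = 3·8/4 = 6.

6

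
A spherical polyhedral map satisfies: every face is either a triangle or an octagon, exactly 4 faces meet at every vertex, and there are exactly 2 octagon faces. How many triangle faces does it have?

Let x be the number of triangles; then F = 2 + x.
Edge–face incidences: 2E = 8·2 + 3·x = 16 + 3x.
Every vertex has degree 4, so 4V = 2E.
Euler: V − E + F = 2 ⇒ (2E)/4 − E + (2 + x) = 2.
Multiply by 8: 2·(2E) − 4·(2E) + 8·(2 + x) = 16, i.e. 16 + 8x − 2·(16 + 3x) = 16.
Collecting terms: 2x − 16 = 16, so 2x = 32, so x = 16.
Then 2E = 16 + 3·16 = 64, so E = 32, V = 2E/4 = 16, F = 2 + 16 = 18.

16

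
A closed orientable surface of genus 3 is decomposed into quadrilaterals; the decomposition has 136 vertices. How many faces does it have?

140

χ = 2 − 2·3 = -4, and every face is a square so 4F = 2E.
V − E + F = -4 with E = 4F/2 gives 136 − (4/2 − 1)·F = -4, so F = 140 and E = 280.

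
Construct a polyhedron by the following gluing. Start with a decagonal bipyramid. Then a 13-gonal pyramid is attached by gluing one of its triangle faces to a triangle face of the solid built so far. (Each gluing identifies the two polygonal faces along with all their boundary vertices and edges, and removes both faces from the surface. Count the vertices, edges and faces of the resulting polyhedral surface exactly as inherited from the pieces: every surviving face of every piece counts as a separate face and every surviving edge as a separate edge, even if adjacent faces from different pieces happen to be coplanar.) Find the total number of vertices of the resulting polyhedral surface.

23

A decagonal bipyramid: V=12, E=30, F=20.
Attach a 13-gonal pyramid (V=14, E=26, F=14) along a 3-gon: merge 3 vertices and 3 edges, delete both glued faces → V=23, E=53, F=32.
Check: V − E + F = 23 − 53 + 32 = 2.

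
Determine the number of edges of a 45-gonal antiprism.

180

An antiprism on an n-gon has two n-gon caps and 2n triangles: V = 2·45 = 90, E = 4·45 = 180, F = 2·45 + 2 = 92.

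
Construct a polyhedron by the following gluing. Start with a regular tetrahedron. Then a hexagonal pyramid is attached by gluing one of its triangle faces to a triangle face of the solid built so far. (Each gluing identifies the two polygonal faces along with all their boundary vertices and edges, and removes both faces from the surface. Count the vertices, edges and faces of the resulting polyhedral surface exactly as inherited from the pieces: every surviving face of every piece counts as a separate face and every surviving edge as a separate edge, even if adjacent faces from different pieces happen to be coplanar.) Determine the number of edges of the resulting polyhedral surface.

A regular tetrahedron: V=4, E=6, F=4.
Attach a hexagonal pyramid (V=7, E=12, F=7) along a 3-gon: merge 3 vertices and 3 edges, delete both glued faces → V=8, E=15, F=9.
Check: V − E + F = 8 − 15 + 9 = 2.

15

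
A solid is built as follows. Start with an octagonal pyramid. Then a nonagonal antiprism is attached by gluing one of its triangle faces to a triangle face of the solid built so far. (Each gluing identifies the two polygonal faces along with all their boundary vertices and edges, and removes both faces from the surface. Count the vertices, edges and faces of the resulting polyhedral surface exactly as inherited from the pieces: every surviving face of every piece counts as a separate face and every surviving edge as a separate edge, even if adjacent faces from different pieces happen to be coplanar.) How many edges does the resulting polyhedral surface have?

49

An octagonal pyramid: V=9, E=16, F=9.
Attach a nonagonal antiprism (V=18, E=36, F=20) along a 3-gon: merge 3 vertices and 3 edges, delete both glued faces → V=24, E=49, F=27.
Check: V − E + F = 24 − 49 + 27 = 2.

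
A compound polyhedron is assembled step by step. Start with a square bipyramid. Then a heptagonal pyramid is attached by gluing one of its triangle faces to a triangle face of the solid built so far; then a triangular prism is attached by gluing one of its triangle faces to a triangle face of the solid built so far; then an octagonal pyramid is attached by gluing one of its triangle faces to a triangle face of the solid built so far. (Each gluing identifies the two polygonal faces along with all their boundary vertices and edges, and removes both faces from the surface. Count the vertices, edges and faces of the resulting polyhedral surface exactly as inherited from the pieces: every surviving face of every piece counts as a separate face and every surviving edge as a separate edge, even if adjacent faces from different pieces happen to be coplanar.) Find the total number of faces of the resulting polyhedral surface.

A square bipyramid: V=6, E=12, F=8.
Attach a heptagonal pyramid (V=8, E=14, F=8) along a 3-gon: merge 3 vertices and 3 edges, delete both glued faces → V=11, E=23, F=14.
Attach a triangular prism (V=6, E=9, F=5) along a 3-gon: merge 3 vertices and 3 edges, delete both glued faces → V=14, E=29, F=17.
Attach an octagonal pyramid (V=9, E=16, F=9) along a 3-gon: merge 3 vertices and 3 edges, delete both glued faces → V=20, E=42, F=24.
Check: V − E + F = 20 − 42 + 24 = 2.

24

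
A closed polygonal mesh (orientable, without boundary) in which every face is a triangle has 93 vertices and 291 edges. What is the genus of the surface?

3

Every face is a triangle and each edge borders two faces, so 3F = 2·291, giving F = 194.
χ = V − E + F = 93 − 291 + 194 = -4.
For a closed orientable surface χ = 2 − 2g, so g = (2 − (-4))/2 = 3.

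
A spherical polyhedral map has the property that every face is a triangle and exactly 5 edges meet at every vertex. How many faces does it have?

20

Each face has 3 edges and each edge borders two faces, so 2E = 3F.
Each vertex has degree 5, so 5V = 2E and hence V = 3F/5.
Euler: V − E + F = 2 ⇒ (3F/5) − (3F/2) + F = 2.
Multiply by 10: (6 − 15 + 10)F = 20, i.e. 1F = 20.
So F = 20, E = 3·20/2 = 30, V = 3·20/5 = 12.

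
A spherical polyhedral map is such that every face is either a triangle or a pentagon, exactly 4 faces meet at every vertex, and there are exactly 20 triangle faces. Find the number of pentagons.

12

Let x be the number of pentagons; then F = 20 + x.
Edge–face incidences: 2E = 3·20 + 5·x = 60 + 5x.
Every vertex has degree 4, so 4V = 2E.
Euler: V − E + F = 2 ⇒ (2E)/4 − E + (20 + x) = 2.
Multiply by 8: 2·(2E) − 4·(2E) + 8·(20 + x) = 16, i.e. 160 + 8x − 2·(60 + 5x) = 16.
Collecting terms: −2x + 40 = 16, so −2x = −24, so x = 12.
Then 2E = 60 + 5·12 = 120, so E = 60, V = 2E/4 = 30, F = 20 + 12 = 32.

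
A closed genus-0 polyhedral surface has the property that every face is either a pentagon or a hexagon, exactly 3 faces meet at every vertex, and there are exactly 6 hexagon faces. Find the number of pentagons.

12

Let x be the number of pentagons; then F = 6 + x.
Edge–face incidences: 2E = 6·6 + 5·x = 36 + 5x.
Every vertex has degree 3, so 3V = 2E.
Euler: V − E + F = 2 ⇒ (2E)/3 − E + (6 + x) = 2.
Multiply by 6: 2·(2E) − 3·(2E) + 6·(6 + x) = 12, i.e. 36 + 6x − (36 + 5x) = 12.
Collecting terms: x = 12.
Then 2E = 36 + 5·12 = 96, so E = 48, V = 2E/3 = 32, F = 6 + 12 = 18.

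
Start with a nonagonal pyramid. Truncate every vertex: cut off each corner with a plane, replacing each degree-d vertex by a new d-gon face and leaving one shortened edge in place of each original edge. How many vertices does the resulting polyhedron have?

The base solid has V = 10, E = 18, F = 10.
Truncation replaces each original edge-end by a new vertex, so V′ = 2E = 36.
Each original edge survives, and each old vertex of degree d contributes d new edges; summing degrees gives Σd = 2E, so E′ = E + 2E = 3E = 54.
Each original face survives and each original vertex becomes one new face: F′ = F + V = 20.

36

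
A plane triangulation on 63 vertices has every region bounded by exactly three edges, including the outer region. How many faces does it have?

In a plane triangulation 3F = 2E and V − E + F = 2, so F = 2V − 4 = 2·63 − 4 = 122.

122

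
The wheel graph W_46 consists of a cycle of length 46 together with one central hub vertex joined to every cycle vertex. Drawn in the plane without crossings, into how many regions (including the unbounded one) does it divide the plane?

W_46 has V = 46 + 1 = 47 vertices and E = 2·46 = 92 edges.
By Euler's formula F = 2 − V + E = 2 − 47 + 92 = 47.

47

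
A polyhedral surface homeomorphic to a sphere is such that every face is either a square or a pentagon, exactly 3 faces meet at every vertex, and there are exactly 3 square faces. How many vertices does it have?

Let x be the number of pentagons; then F = 3 + x.
Edge–face incidences: 2E = 4·3 + 5·x = 12 + 5x.
Every vertex has degree 3, so 3V = 2E.
Euler: V − E + F = 2 ⇒ (2E)/3 − E + (3 + x) = 2.
Multiply by 6: 2·(2E) − 3·(2E) + 6·(3 + x) = 12, i.e. 18 + 6x − (12 + 5x) = 12.
Collecting terms: x + 6 = 12, so x = 6.
Then 2E = 12 + 5·6 = 42, so E = 21, V = 2E/3 = 14, F = 3 + 6 = 9.

14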